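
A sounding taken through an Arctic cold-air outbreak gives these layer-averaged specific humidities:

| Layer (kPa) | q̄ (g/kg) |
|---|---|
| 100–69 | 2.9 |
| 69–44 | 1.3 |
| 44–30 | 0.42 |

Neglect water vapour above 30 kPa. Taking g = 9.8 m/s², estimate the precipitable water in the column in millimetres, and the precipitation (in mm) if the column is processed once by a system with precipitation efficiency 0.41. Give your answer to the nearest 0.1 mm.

PW ≈ 13.1 mm; precipitation ≈ 5.4 mm

Precipitable water is the column-integrated vapour mass per unit area: PW = (1/g) Σ q̄ Δp, with q in kg/kg and Δp in Pa (1 kg/m² of water = 1 mm).
Layer 100–69 kPa: Δp = 310 hPa = 31000 Pa, q̄ = 0.0029 kg/kg → 0.0029 × 31000 / 9.8 = 9.17 mm
Layer 69–44 kPa: Δp = 250 hPa = 25000 Pa, q̄ = 0.0013 kg/kg → 0.0013 × 25000 / 9.8 = 3.32 mm
Layer 44–30 kPa: Δp = 140 hPa = 14000 Pa, q̄ = 0.00042 kg/kg → 0.00042 × 14000 / 9.8 = 0.60 mm
PW = 9.17 + 3.32 + 0.60 = 13.09 ≈ 13.1 mm.
Precipitation = ε × PW = 0.41 × 13.1 = 5.4 mm.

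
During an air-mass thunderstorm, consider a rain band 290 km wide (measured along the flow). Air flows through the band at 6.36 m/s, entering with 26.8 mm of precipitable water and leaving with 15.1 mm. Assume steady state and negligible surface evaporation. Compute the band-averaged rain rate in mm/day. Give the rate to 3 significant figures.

Column moisture flux per unit crosswind length is F = V × PW.
Inflow: F_in = 6.36 × 26.8 = 170.448 mm·m/s
Outflow: F_out = 6.36 × 15.1 = 96.036 mm·m/s
Steady-state rate R = (F_in − F_out)/L = (170.448 − 96.036) / 290000 m = 2.566e-04 mm/s.
R = 2.566e-04 × 3600 × 24 = 22.2 mm/day.

R ≈ 22.2 mm/day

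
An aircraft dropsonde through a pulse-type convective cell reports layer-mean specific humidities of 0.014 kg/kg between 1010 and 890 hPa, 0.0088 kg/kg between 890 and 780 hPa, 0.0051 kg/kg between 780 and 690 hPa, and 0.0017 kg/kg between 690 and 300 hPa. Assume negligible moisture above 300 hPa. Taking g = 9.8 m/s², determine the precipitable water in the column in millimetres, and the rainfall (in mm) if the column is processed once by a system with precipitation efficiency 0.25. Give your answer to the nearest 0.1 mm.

PW ≈ 38.5 mm; rainfall ≈ 9.6 mm

Precipitable water is the column-integrated vapour mass per unit area: PW = (1/g) Σ q̄ Δp, with q in kg/kg and Δp in Pa (1 kg/m² of water = 1 mm).
Layer 1010–890 hPa: Δp = 120 hPa = 12000 Pa, q̄ = 0.014 kg/kg → 0.014 × 12000 / 9.8 = 17.14 mm
Layer 890–780 hPa: Δp = 110 hPa = 11000 Pa, q̄ = 0.0088 kg/kg → 0.0088 × 11000 / 9.8 = 9.88 mm
Layer 780–690 hPa: Δp = 90 hPa = 9000 Pa, q̄ = 0.0051 kg/kg → 0.0051 × 9000 / 9.8 = 4.68 mm
Layer 690–300 hPa: Δp = 390 hPa = 39000 Pa, q̄ = 0.0017 kg/kg → 0.0017 × 39000 / 9.8 = 6.77 mm
PW = 17.14 + 9.88 + 4.68 + 6.77 = 38.47 ≈ 38.5 mm.
Rainfall = ε × PW = 0.25 × 38.5 = 9.6 mm.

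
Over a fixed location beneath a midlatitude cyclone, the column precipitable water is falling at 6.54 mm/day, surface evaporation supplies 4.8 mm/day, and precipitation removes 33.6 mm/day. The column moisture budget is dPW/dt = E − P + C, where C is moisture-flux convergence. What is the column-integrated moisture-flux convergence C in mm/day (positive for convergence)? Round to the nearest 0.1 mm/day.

C ≈ 22.3 mm/day

dPW/dt = -6.54 mm/day.
C = dPW/dt − E + P = (-6.54) − 4.8 + 33.6 = 22.3 mm/day.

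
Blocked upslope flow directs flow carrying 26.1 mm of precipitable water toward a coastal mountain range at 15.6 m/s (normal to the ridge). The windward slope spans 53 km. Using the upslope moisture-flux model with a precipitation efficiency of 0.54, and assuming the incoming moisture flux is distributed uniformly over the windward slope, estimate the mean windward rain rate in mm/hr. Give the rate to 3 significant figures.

Incoming column moisture flux per unit ridge length: F = V × PW = 15.6 × 26.1 = 407.16 mm·m/s.
Spread over the 53 km slope with efficiency ε = 0.54: R = ε·F/W = 0.54 × 407.16 / 53000 m = 4.148e-03 mm/s.
R = 4.148e-03 × 3600 = 14.9 mm/hr.

R ≈ 14.9 mm/hr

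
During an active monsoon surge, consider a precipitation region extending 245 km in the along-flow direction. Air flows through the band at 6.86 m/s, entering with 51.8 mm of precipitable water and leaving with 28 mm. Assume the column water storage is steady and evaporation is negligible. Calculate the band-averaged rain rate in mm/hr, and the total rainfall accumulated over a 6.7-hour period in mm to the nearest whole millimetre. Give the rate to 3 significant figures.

Column moisture flux per unit crosswind length is F = V × PW.
Inflow: F_in = 6.86 × 51.8 = 355.348 mm·m/s
Outflow: F_out = 6.86 × 28 = 192.08 mm·m/s
Steady-state rate R = (F_in − F_out)/L = (355.348 − 192.08) / 245000 m = 6.664e-04 mm/s.
R = 6.664e-04 × 3600 = 2.40 mm/hr.
Over 6.7 h: total = 2.40 × 6.7 = 16.08 ≈ 16 mm.

R ≈ 2.40 mm/hr; total ≈ 16 mm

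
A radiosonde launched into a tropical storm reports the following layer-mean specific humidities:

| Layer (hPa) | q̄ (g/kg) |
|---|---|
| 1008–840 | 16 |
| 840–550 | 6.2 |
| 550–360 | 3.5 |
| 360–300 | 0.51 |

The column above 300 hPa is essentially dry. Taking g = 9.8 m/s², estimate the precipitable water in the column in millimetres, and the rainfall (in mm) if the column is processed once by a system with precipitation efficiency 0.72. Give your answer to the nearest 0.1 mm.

Precipitable water is the column-integrated vapour mass per unit area: PW = (1/g) Σ q̄ Δp, with q in kg/kg and Δp in Pa (1 kg/m² of water = 1 mm).
Layer 1008–840 hPa: Δp = 168 hPa = 16800 Pa, q̄ = 0.016 kg/kg → 0.016 × 16800 / 9.8 = 27.43 mm
Layer 840–550 hPa: Δp = 290 hPa = 29000 Pa, q̄ = 0.0062 kg/kg → 0.0062 × 29000 / 9.8 = 18.35 mm
Layer 550–360 hPa: Δp = 190 hPa = 19000 Pa, q̄ = 0.0035 kg/kg → 0.0035 × 19000 / 9.8 = 6.79 mm
Layer 360–300 hPa: Δp = 60 hPa = 6000 Pa, q̄ = 0.00051 kg/kg → 0.00051 × 6000 / 9.8 = 0.31 mm
PW = 27.43 + 18.35 + 6.79 + 0.31 = 52.88 ≈ 52.9 mm.
Rainfall = ε × PW = 0.72 × 52.9 = 38.1 mm.

PW ≈ 52.9 mm; rainfall ≈ 38.1 mm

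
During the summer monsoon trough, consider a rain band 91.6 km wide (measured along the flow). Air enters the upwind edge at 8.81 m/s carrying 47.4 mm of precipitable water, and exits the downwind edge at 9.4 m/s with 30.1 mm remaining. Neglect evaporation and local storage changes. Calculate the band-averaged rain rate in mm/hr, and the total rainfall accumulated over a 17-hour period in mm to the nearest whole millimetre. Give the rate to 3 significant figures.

Column moisture flux per unit crosswind length is F = V × PW.
Inflow: F_in = 8.81 × 47.4 = 417.594 mm·m/s
Outflow: F_out = 9.4 × 30.1 = 282.94 mm·m/s
Steady-state rate R = (F_in − F_out)/L = (417.594 − 282.94) / 91600 m = 1.470e-03 mm/s.
R = 1.470e-03 × 3600 = 5.29 mm/hr.
Over 17 h: total = 5.29 × 17 = 89.93 ≈ 90 mm.

R ≈ 5.29 mm/hr; total ≈ 90 mm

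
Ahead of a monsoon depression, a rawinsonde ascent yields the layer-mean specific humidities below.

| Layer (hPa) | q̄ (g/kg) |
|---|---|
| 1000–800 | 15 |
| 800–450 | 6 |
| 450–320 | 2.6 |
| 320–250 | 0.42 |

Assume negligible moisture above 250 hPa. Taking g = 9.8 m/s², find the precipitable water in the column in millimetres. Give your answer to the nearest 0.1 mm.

Precipitable water is the column-integrated vapour mass per unit area: PW = (1/g) Σ q̄ Δp, with q in kg/kg and Δp in Pa (1 kg/m² of water = 1 mm).
Layer 1000–800 hPa: Δp = 200 hPa = 20000 Pa, q̄ = 0.015 kg/kg → 0.015 × 20000 / 9.8 = 30.61 mm
Layer 800–450 hPa: Δp = 350 hPa = 35000 Pa, q̄ = 0.006 kg/kg → 0.006 × 35000 / 9.8 = 21.43 mm
Layer 450–320 hPa: Δp = 130 hPa = 13000 Pa, q̄ = 0.0026 kg/kg → 0.0026 × 13000 / 9.8 = 3.45 mm
Layer 320–250 hPa: Δp = 70 hPa = 7000 Pa, q̄ = 0.00042 kg/kg → 0.00042 × 7000 / 9.8 = 0.30 mm
PW = 30.61 + 21.43 + 3.45 + 0.30 = 55.79 ≈ 55.8 mm.

PW ≈ 55.8 mm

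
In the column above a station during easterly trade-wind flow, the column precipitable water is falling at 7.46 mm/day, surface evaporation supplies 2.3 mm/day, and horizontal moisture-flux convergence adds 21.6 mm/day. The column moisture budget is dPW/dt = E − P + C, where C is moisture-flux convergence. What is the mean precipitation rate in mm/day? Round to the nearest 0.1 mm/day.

dPW/dt = -7.46 mm/day.
P = E + C − dPW/dt = 2.3 + (21.6) − (-7.46) = 31.4 mm/day.

P ≈ 31.4 mm/day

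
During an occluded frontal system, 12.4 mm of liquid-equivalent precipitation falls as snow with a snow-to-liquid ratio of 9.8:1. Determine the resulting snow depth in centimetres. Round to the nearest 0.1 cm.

Snow depth = liquid × ratio = 12.4 mm × 9.8 = 121.52 mm = 12.2 cm.

snow depth ≈ 12.2 cm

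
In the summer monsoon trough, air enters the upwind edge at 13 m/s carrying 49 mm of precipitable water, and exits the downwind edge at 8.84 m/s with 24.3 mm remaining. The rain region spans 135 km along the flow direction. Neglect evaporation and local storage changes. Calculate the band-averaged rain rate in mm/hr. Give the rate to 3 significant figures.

R ≈ 11.3 mm/hr

Column moisture flux per unit crosswind length is F = V × PW.
Inflow: F_in = 13 × 49 = 637 mm·m/s
Outflow: F_out = 8.84 × 24.3 = 214.812 mm·m/s
Steady-state rate R = (F_in − F_out)/L = (637 − 214.812) / 135000 m = 3.127e-03 mm/s.
R = 3.127e-03 × 3600 = 11.3 mm/hr.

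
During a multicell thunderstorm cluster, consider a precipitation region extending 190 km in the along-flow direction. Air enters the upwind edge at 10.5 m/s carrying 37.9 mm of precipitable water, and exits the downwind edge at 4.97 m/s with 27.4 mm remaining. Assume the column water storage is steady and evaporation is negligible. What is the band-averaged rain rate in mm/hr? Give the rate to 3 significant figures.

R ≈ 4.96 mm/hr

Column moisture flux per unit crosswind length is F = V × PW.
Inflow: F_in = 10.5 × 37.9 = 397.95 mm·m/s
Outflow: F_out = 4.97 × 27.4 = 136.178 mm·m/s
Steady-state rate R = (F_in − F_out)/L = (397.95 − 136.178) / 190000 m = 1.378e-03 mm/s.
R = 1.378e-03 × 3600 = 4.96 mm/hr.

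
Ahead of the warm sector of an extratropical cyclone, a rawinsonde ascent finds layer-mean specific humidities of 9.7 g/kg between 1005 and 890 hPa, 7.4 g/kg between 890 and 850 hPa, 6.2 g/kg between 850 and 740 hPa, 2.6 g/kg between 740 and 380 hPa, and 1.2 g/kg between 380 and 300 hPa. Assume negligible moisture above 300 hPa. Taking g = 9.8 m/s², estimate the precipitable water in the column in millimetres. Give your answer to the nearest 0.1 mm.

Precipitable water is the column-integrated vapour mass per unit area: PW = (1/g) Σ q̄ Δp, with q in kg/kg and Δp in Pa (1 kg/m² of water = 1 mm).
Layer 1005–890 hPa: Δp = 115 hPa = 11500 Pa, q̄ = 0.0097 kg/kg → 0.0097 × 11500 / 9.8 = 11.38 mm
Layer 890–850 hPa: Δp = 40 hPa = 4000 Pa, q̄ = 0.0074 kg/kg → 0.0074 × 4000 / 9.8 = 3.02 mm
Layer 850–740 hPa: Δp = 110 hPa = 11000 Pa, q̄ = 0.0062 kg/kg → 0.0062 × 11000 / 9.8 = 6.96 mm
Layer 740–380 hPa: Δp = 360 hPa = 36000 Pa, q̄ = 0.0026 kg/kg → 0.0026 × 36000 / 9.8 = 9.55 mm
Layer 380–300 hPa: Δp = 80 hPa = 8000 Pa, q̄ = 0.0012 kg/kg → 0.0012 × 8000 / 9.8 = 0.98 mm
PW = 11.38 + 3.02 + 6.96 + 9.55 + 0.98 = 31.89 ≈ 31.9 mm.

PW ≈ 31.9 mm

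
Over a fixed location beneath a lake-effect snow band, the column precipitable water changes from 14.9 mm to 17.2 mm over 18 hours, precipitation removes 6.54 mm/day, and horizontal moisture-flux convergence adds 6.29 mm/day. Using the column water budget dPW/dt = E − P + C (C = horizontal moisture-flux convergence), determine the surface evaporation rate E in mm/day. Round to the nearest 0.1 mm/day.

E ≈ 3.3 mm/day

dPW/dt = (17.2 − 14.9) mm / (18/24 day) = +3.067 mm/day.
E = dPW/dt + P − C = (+3.067) + 6.54 − (6.29) = 3.3 mm/day.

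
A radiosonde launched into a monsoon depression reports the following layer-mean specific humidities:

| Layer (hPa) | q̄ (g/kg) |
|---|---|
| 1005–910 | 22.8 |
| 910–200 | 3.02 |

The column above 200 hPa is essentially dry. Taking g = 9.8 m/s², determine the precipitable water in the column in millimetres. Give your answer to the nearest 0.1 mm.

Precipitable water is the column-integrated vapour mass per unit area: PW = (1/g) Σ q̄ Δp, with q in kg/kg and Δp in Pa (1 kg/m² of water = 1 mm).
Layer 1005–910 hPa: Δp = 95 hPa = 9500 Pa, q̄ = 0.0228 kg/kg → 0.0228 × 9500 / 9.8 = 22.10 mm
Layer 910–200 hPa: Δp = 710 hPa = 71000 Pa, q̄ = 0.00302 kg/kg → 0.00302 × 71000 / 9.8 = 21.88 mm
PW = 22.10 + 21.88 = 43.98 ≈ 44.0 mm.

PW ≈ 44.0 mm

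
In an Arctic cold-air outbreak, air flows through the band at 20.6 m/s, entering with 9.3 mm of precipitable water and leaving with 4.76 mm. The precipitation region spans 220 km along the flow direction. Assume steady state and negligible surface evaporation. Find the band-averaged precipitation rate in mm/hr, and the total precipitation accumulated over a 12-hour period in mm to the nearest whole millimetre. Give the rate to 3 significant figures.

R ≈ 1.53 mm/hr; total ≈ 18 mm

Column moisture flux per unit crosswind length is F = V × PW.
Inflow: F_in = 20.6 × 9.3 = 191.58 mm·m/s
Outflow: F_out = 20.6 × 4.76 = 98.056 mm·m/s
Steady-state rate R = (F_in − F_out)/L = (191.58 − 98.056) / 220000 m = 4.251e-04 mm/s.
R = 4.251e-04 × 3600 = 1.53 mm/hr.
Over 12 h: total = 1.53 × 12 = 18.36 ≈ 18 mm.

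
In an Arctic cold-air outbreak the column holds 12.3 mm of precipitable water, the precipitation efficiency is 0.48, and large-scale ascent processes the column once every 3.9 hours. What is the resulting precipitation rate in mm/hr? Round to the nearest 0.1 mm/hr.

Each overturning extracts ε × PW = 0.48 × 12.3 = 5.904 mm.
Rate = ε·PW / τ = 5.904 / 3.9 h = 1.5 mm/hr.

R ≈ 1.5 mm/hr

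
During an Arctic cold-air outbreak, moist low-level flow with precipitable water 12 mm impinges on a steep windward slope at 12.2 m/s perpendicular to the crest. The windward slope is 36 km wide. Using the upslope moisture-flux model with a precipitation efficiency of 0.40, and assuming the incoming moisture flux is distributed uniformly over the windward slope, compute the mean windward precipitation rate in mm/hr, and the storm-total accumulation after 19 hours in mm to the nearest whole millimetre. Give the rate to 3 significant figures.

R ≈ 5.86 mm/hr; total ≈ 111 mm

Incoming column moisture flux per unit ridge length: F = V × PW = 12.2 × 12 = 146.4 mm·m/s.
Spread over the 36 km slope with efficiency ε = 0.40: R = ε·F/W = 0.40 × 146.4 / 36000 m = 1.627e-03 mm/s.
R = 1.627e-03 × 3600 = 5.86 mm/hr.
Over 19 h: total = 5.86 × 19 = 111.34 ≈ 111 mm.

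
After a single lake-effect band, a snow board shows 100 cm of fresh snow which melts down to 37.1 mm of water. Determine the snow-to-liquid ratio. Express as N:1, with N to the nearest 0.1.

Ratio = snow depth / SWE = 1000 mm / 37.1 mm = 27.0, i.e. 27.0:1.

ratio ≈ 27.0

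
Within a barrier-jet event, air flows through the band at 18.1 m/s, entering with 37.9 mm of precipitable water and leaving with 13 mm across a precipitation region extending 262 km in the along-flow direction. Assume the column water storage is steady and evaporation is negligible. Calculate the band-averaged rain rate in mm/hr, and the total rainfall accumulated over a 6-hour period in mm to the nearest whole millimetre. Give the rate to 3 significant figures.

R ≈ 6.19 mm/hr; total ≈ 37 mm

Column moisture flux per unit crosswind length is F = V × PW.
Inflow: F_in = 18.1 × 37.9 = 685.99 mm·m/s
Outflow: F_out = 18.1 × 13 = 235.3 mm·m/s
Steady-state rate R = (F_in − F_out)/L = (685.99 − 235.3) / 262000 m = 1.720e-03 mm/s.
R = 1.720e-03 × 3600 = 6.19 mm/hr.
Over 6 h: total = 6.19 × 6 = 37.14 ≈ 37 mm.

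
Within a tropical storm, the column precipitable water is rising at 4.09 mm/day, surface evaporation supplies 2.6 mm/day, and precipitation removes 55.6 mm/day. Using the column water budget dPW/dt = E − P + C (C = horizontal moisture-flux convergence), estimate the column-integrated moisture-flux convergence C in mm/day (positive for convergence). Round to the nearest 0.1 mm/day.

dPW/dt = +4.09 mm/day.
C = dPW/dt − E + P = (+4.09) − 2.6 + 55.6 = 57.1 mm/day.

C ≈ 57.1 mm/day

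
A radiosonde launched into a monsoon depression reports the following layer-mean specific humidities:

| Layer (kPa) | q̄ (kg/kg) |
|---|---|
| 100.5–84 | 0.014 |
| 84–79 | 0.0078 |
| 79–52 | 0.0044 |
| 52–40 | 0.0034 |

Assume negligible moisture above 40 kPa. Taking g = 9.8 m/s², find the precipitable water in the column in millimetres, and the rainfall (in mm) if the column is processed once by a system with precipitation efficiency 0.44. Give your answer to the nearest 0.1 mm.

Precipitable water is the column-integrated vapour mass per unit area: PW = (1/g) Σ q̄ Δp, with q in kg/kg and Δp in Pa (1 kg/m² of water = 1 mm).
Layer 100.5–84 kPa: Δp = 165 hPa = 16500 Pa, q̄ = 0.014 kg/kg → 0.014 × 16500 / 9.8 = 23.57 mm
Layer 84–79 kPa: Δp = 50 hPa = 5000 Pa, q̄ = 0.0078 kg/kg → 0.0078 × 5000 / 9.8 = 3.98 mm
Layer 79–52 kPa: Δp = 270 hPa = 27000 Pa, q̄ = 0.0044 kg/kg → 0.0044 × 27000 / 9.8 = 12.12 mm
Layer 52–40 kPa: Δp = 120 hPa = 12000 Pa, q̄ = 0.0034 kg/kg → 0.0034 × 12000 / 9.8 = 4.16 mm
PW = 23.57 + 3.98 + 12.12 + 4.16 = 43.83 ≈ 43.8 mm.
Rainfall = ε × PW = 0.44 × 43.8 = 19.3 mm.

PW ≈ 43.8 mm; rainfall ≈ 19.3 mm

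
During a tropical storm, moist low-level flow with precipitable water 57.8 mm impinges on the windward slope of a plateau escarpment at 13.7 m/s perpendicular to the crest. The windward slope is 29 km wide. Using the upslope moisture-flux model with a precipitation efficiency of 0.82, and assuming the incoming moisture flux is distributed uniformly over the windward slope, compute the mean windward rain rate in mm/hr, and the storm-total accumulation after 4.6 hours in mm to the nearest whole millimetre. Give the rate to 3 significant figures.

Incoming column moisture flux per unit ridge length: F = V × PW = 13.7 × 57.8 = 791.86 mm·m/s.
Spread over the 29 km slope with efficiency ε = 0.82: R = ε·F/W = 0.82 × 791.86 / 29000 m = 2.239e-02 mm/s.
R = 2.239e-02 × 3600 = 80.6 mm/hr.
Over 4.6 h: total = 80.6 × 4.6 = 370.76 ≈ 371 mm.

R ≈ 80.6 mm/hr; total ≈ 371 mm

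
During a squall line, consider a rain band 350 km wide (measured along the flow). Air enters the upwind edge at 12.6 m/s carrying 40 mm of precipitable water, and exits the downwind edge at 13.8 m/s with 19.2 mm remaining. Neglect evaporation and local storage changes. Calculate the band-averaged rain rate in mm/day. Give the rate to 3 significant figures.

R ≈ 59.0 mm/day

Column moisture flux per unit crosswind length is F = V × PW.
Inflow: F_in = 12.6 × 40 = 504 mm·m/s
Outflow: F_out = 13.8 × 19.2 = 264.96 mm·m/s
Steady-state rate R = (F_in − F_out)/L = (504 − 264.96) / 350000 m = 6.830e-04 mm/s.
R = 6.830e-04 × 3600 × 24 = 59.0 mm/day.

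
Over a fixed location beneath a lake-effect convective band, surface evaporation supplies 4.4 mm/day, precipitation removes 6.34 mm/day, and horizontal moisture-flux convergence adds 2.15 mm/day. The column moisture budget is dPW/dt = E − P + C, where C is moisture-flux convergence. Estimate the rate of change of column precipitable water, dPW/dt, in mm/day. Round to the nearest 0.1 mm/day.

dPW/dt = E − P + C = 4.4 − 6.34 + (2.15) = 0.2 mm/day.

dPW/dt ≈ 0.2 mm/day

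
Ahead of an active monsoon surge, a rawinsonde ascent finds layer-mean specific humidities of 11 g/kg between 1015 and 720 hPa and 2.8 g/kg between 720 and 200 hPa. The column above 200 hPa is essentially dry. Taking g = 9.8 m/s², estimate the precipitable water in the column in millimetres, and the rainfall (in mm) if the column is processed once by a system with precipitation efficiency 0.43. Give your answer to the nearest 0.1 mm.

PW ≈ 48.0 mm; rainfall ≈ 20.6 mm

Precipitable water is the column-integrated vapour mass per unit area: PW = (1/g) Σ q̄ Δp, with q in kg/kg and Δp in Pa (1 kg/m² of water = 1 mm).
Layer 1015–720 hPa: Δp = 295 hPa = 29500 Pa, q̄ = 0.011 kg/kg → 0.011 × 29500 / 9.8 = 33.11 mm
Layer 720–200 hPa: Δp = 520 hPa = 52000 Pa, q̄ = 0.0028 kg/kg → 0.0028 × 52000 / 9.8 = 14.86 mm
PW = 33.11 + 14.86 = 47.97 ≈ 48.0 mm.
Rainfall = ε × PW = 0.43 × 48.0 = 20.6 mm.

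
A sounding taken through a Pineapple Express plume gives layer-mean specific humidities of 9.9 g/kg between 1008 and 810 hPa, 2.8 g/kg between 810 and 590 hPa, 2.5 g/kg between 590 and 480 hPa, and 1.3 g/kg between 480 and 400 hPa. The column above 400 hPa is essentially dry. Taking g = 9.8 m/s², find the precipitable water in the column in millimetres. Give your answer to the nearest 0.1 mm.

Precipitable water is the column-integrated vapour mass per unit area: PW = (1/g) Σ q̄ Δp, with q in kg/kg and Δp in Pa (1 kg/m² of water = 1 mm).
Layer 1008–810 hPa: Δp = 198 hPa = 19800 Pa, q̄ = 0.0099 kg/kg → 0.0099 × 19800 / 9.8 = 20.00 mm
Layer 810–590 hPa: Δp = 220 hPa = 22000 Pa, q̄ = 0.0028 kg/kg → 0.0028 × 22000 / 9.8 = 6.29 mm
Layer 590–480 hPa: Δp = 110 hPa = 11000 Pa, q̄ = 0.0025 kg/kg → 0.0025 × 11000 / 9.8 = 2.81 mm
Layer 480–400 hPa: Δp = 80 hPa = 8000 Pa, q̄ = 0.0013 kg/kg → 0.0013 × 8000 / 9.8 = 1.06 mm
PW = 20.00 + 6.29 + 2.81 + 1.06 = 30.16 ≈ 30.2 mm.

PW ≈ 30.2 mm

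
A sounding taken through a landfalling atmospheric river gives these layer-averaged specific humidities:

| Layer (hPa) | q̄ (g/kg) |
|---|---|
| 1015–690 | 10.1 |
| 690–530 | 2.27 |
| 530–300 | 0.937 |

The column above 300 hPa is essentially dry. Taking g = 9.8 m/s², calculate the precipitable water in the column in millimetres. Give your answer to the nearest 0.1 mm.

PW ≈ 39.4 mm

Precipitable water is the column-integrated vapour mass per unit area: PW = (1/g) Σ q̄ Δp, with q in kg/kg and Δp in Pa (1 kg/m² of water = 1 mm).
Layer 1015–690 hPa: Δp = 325 hPa = 32500 Pa, q̄ = 0.0101 kg/kg → 0.0101 × 32500 / 9.8 = 33.49 mm
Layer 690–530 hPa: Δp = 160 hPa = 16000 Pa, q̄ = 0.00227 kg/kg → 0.00227 × 16000 / 9.8 = 3.71 mm
Layer 530–300 hPa: Δp = 230 hPa = 23000 Pa, q̄ = 0.000937 kg/kg → 0.000937 × 23000 / 9.8 = 2.20 mm
PW = 33.49 + 3.71 + 2.20 = 39.40 ≈ 39.4 mm.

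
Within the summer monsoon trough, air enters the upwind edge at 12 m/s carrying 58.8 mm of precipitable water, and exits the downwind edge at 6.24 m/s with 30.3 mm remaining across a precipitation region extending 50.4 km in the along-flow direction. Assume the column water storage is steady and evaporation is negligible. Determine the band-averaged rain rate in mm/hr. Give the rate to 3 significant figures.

Column moisture flux per unit crosswind length is F = V × PW.
Inflow: F_in = 12 × 58.8 = 705.6 mm·m/s
Outflow: F_out = 6.24 × 30.3 = 189.072 mm·m/s
Steady-state rate R = (F_in − F_out)/L = (705.6 − 189.072) / 50400 m = 1.025e-02 mm/s.
R = 1.025e-02 × 3600 = 36.9 mm/hr.

R ≈ 36.9 mm/hr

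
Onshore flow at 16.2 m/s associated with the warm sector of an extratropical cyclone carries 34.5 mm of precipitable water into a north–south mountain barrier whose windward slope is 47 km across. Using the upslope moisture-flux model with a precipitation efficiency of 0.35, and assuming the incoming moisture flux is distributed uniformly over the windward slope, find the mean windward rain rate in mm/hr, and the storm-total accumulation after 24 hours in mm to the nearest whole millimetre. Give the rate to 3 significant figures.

Incoming column moisture flux per unit ridge length: F = V × PW = 16.2 × 34.5 = 558.9 mm·m/s.
Spread over the 47 km slope with efficiency ε = 0.35: R = ε·F/W = 0.35 × 558.9 / 47000 m = 4.162e-03 mm/s.
R = 4.162e-03 × 3600 = 15.0 mm/hr.
Over 24 h: total = 15.0 × 24 = 360 mm.

R ≈ 15.0 mm/hr; total ≈ 360 mm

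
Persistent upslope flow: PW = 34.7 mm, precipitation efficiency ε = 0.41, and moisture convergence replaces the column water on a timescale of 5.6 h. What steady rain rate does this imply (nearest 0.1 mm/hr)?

Each overturning extracts ε × PW = 0.41 × 34.7 = 14.227 mm.
Rate = ε·PW / τ = 14.227 / 5.6 h = 2.5 mm/hr.

R ≈ 2.5 mm/hr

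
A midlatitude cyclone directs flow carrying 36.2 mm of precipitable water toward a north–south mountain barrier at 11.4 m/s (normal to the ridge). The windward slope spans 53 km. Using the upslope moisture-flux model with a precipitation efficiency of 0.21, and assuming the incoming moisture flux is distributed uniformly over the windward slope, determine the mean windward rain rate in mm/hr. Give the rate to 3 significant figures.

R ≈ 5.89 mm/hr

Incoming column moisture flux per unit ridge length: F = V × PW = 11.4 × 36.2 = 412.68 mm·m/s.
Spread over the 53 km slope with efficiency ε = 0.21: R = ε·F/W = 0.21 × 412.68 / 53000 m = 1.635e-03 mm/s.
R = 1.635e-03 × 3600 = 5.89 mm/hr.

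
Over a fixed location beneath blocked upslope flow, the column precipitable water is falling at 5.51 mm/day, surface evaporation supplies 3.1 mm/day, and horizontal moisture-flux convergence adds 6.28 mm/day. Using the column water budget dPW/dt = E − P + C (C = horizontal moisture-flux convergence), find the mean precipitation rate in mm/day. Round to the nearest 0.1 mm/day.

P ≈ 14.9 mm/day

dPW/dt = -5.51 mm/day.
P = E + C − dPW/dt = 3.1 + (6.28) − (-5.51) = 14.9 mm/day.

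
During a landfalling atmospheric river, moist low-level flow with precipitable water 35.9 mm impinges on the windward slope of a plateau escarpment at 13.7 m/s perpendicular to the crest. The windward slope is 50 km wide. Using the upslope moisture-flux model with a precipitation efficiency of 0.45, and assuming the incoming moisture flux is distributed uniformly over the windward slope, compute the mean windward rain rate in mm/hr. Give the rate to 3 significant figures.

Incoming column moisture flux per unit ridge length: F = V × PW = 13.7 × 35.9 = 491.83 mm·m/s.
Spread over the 50 km slope with efficiency ε = 0.45: R = ε·F/W = 0.45 × 491.83 / 50000 m = 4.426e-03 mm/s.
R = 4.426e-03 × 3600 = 15.9 mm/hr.

R ≈ 15.9 mm/hr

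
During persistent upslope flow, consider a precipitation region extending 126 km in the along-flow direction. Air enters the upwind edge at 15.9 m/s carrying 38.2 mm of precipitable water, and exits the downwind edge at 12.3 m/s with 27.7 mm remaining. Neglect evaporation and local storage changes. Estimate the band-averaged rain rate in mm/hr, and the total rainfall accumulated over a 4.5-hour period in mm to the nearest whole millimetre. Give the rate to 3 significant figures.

Column moisture flux per unit crosswind length is F = V × PW.
Inflow: F_in = 15.9 × 38.2 = 607.38 mm·m/s
Outflow: F_out = 12.3 × 27.7 = 340.71 mm·m/s
Steady-state rate R = (F_in − F_out)/L = (607.38 − 340.71) / 126000 m = 2.116e-03 mm/s.
R = 2.116e-03 × 3600 = 7.62 mm/hr.
Over 4.5 h: total = 7.62 × 4.5 = 34.29 ≈ 34 mm.

R ≈ 7.62 mm/hr; total ≈ 34 mm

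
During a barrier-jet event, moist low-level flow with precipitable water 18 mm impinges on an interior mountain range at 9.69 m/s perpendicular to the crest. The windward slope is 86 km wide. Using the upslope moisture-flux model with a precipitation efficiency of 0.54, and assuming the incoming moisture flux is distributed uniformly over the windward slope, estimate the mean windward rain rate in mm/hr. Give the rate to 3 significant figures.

Incoming column moisture flux per unit ridge length: F = V × PW = 9.69 × 18 = 174.42 mm·m/s.
Spread over the 86 km slope with efficiency ε = 0.54: R = ε·F/W = 0.54 × 174.42 / 86000 m = 1.095e-03 mm/s.
R = 1.095e-03 × 3600 = 3.94 mm/hr.

R ≈ 3.94 mm/hr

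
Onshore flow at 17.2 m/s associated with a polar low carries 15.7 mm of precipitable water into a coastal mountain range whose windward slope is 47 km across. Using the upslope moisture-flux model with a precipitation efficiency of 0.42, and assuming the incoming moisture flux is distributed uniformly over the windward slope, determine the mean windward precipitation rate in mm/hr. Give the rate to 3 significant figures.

Incoming column moisture flux per unit ridge length: F = V × PW = 17.2 × 15.7 = 270.04 mm·m/s.
Spread over the 47 km slope with efficiency ε = 0.42: R = ε·F/W = 0.42 × 270.04 / 47000 m = 2.413e-03 mm/s.
R = 2.413e-03 × 3600 = 8.69 mm/hr.

R ≈ 8.69 mm/hr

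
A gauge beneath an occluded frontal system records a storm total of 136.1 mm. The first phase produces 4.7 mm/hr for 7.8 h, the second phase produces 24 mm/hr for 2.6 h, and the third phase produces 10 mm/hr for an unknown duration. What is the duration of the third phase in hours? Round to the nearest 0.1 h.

duration ≈ 3.7 h

Known phases: 4.7 × 7.8 + 24 × 2.6 = 36.66 + 62.4 = 99.06 mm.
Remaining depth = 136.1 − 99.06 = 37.04 mm.
Duration = 37.04 / 10 = 3.7 h.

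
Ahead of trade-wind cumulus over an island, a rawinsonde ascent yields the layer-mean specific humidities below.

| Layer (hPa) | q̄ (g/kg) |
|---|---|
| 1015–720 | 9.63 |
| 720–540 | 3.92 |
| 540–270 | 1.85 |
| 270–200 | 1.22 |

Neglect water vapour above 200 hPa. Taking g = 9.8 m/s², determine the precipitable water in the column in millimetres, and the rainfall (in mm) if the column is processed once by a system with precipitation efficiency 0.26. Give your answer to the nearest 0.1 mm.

PW ≈ 42.2 mm; rainfall ≈ 11.0 mm

Precipitable water is the column-integrated vapour mass per unit area: PW = (1/g) Σ q̄ Δp, with q in kg/kg and Δp in Pa (1 kg/m² of water = 1 mm).
Layer 1015–720 hPa: Δp = 295 hPa = 29500 Pa, q̄ = 0.00963 kg/kg → 0.00963 × 29500 / 9.8 = 28.99 mm
Layer 720–540 hPa: Δp = 180 hPa = 18000 Pa, q̄ = 0.00392 kg/kg → 0.00392 × 18000 / 9.8 = 7.20 mm
Layer 540–270 hPa: Δp = 270 hPa = 27000 Pa, q̄ = 0.00185 kg/kg → 0.00185 × 27000 / 9.8 = 5.10 mm
Layer 270–200 hPa: Δp = 70 hPa = 7000 Pa, q̄ = 0.00122 kg/kg → 0.00122 × 7000 / 9.8 = 0.87 mm
PW = 28.99 + 7.20 + 5.10 + 0.87 = 42.16 ≈ 42.2 mm.
Rainfall = ε × PW = 0.26 × 42.2 = 11.0 mm.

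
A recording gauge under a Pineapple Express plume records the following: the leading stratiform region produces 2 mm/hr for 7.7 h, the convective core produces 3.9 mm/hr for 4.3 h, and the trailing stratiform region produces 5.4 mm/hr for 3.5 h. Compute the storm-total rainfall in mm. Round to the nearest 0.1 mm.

total ≈ 51.1 mm

Total = Σ Rᵢ Δtᵢ = 2 × 7.7 + 3.9 × 4.3 + 5.4 × 3.5
      = 15.4 + 16.77 + 18.9 = 51.1 mm.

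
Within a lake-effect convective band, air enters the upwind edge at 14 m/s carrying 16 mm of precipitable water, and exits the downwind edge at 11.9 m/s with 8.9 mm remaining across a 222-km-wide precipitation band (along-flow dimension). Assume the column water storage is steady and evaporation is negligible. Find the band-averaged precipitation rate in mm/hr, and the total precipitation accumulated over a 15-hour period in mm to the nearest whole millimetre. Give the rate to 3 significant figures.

R ≈ 1.91 mm/hr; total ≈ 29 mm

Column moisture flux per unit crosswind length is F = V × PW.
Inflow: F_in = 14 × 16 = 224 mm·m/s
Outflow: F_out = 11.9 × 8.9 = 105.91 mm·m/s
Steady-state rate R = (F_in − F_out)/L = (224 − 105.91) / 222000 m = 5.319e-04 mm/s.
R = 5.319e-04 × 3600 = 1.91 mm/hr.
Over 15 h: total = 1.91 × 15 = 28.65 ≈ 29 mm.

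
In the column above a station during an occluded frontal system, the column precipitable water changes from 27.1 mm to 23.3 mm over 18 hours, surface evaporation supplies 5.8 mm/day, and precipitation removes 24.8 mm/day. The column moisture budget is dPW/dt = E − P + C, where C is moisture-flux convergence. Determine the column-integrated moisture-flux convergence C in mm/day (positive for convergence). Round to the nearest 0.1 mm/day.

C ≈ 13.9 mm/day

dPW/dt = (23.3 − 27.1) mm / (18/24 day) = -5.067 mm/day.
C = dPW/dt − E + P = (-5.067) − 5.8 + 24.8 = 13.9 mm/day.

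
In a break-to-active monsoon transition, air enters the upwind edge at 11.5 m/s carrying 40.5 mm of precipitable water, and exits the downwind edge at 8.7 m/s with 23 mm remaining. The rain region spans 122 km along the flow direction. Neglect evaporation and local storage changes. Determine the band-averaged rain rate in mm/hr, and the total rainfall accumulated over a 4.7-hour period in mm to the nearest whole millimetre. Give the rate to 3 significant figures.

Column moisture flux per unit crosswind length is F = V × PW.
Inflow: F_in = 11.5 × 40.5 = 465.75 mm·m/s
Outflow: F_out = 8.7 × 23 = 200.1 mm·m/s
Steady-state rate R = (F_in − F_out)/L = (465.75 − 200.1) / 122000 m = 2.177e-03 mm/s.
R = 2.177e-03 × 3600 = 7.84 mm/hr.
Over 4.7 h: total = 7.84 × 4.7 = 36.848 ≈ 37 mm.

R ≈ 7.84 mm/hr; total ≈ 37 mm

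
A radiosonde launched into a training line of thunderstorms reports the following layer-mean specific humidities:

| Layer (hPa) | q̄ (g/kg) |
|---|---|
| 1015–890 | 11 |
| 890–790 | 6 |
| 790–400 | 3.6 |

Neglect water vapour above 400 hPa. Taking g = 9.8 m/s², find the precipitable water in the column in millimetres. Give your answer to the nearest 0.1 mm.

Precipitable water is the column-integrated vapour mass per unit area: PW = (1/g) Σ q̄ Δp, with q in kg/kg and Δp in Pa (1 kg/m² of water = 1 mm).
Layer 1015–890 hPa: Δp = 125 hPa = 12500 Pa, q̄ = 0.011 kg/kg → 0.011 × 12500 / 9.8 = 14.03 mm
Layer 890–790 hPa: Δp = 100 hPa = 10000 Pa, q̄ = 0.006 kg/kg → 0.006 × 10000 / 9.8 = 6.12 mm
Layer 790–400 hPa: Δp = 390 hPa = 39000 Pa, q̄ = 0.0036 kg/kg → 0.0036 × 39000 / 9.8 = 14.33 mm
PW = 14.03 + 6.12 + 14.33 = 34.48 ≈ 34.5 mm.

PW ≈ 34.5 mm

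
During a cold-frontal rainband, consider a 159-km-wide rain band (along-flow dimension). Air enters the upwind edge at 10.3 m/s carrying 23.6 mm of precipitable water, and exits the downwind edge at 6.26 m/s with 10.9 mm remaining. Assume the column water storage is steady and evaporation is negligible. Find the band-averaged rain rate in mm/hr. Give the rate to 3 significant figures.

R ≈ 3.96 mm/hr

Column moisture flux per unit crosswind length is F = V × PW.
Inflow: F_in = 10.3 × 23.6 = 243.08 mm·m/s
Outflow: F_out = 6.26 × 10.9 = 68.234 mm·m/s
Steady-state rate R = (F_in − F_out)/L = (243.08 − 68.234) / 159000 m = 1.100e-03 mm/s.
R = 1.100e-03 × 3600 = 3.96 mm/hr.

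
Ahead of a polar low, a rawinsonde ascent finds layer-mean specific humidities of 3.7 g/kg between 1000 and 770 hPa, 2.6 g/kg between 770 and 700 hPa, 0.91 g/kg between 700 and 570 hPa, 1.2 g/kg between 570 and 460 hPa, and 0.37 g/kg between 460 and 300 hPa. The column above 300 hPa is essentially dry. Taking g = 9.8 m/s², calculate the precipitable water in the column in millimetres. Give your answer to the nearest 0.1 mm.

PW ≈ 13.7 mm

Precipitable water is the column-integrated vapour mass per unit area: PW = (1/g) Σ q̄ Δp, with q in kg/kg and Δp in Pa (1 kg/m² of water = 1 mm).
Layer 1000–770 hPa: Δp = 230 hPa = 23000 Pa, q̄ = 0.0037 kg/kg → 0.0037 × 23000 / 9.8 = 8.68 mm
Layer 770–700 hPa: Δp = 70 hPa = 7000 Pa, q̄ = 0.0026 kg/kg → 0.0026 × 7000 / 9.8 = 1.86 mm
Layer 700–570 hPa: Δp = 130 hPa = 13000 Pa, q̄ = 0.00091 kg/kg → 0.00091 × 13000 / 9.8 = 1.21 mm
Layer 570–460 hPa: Δp = 110 hPa = 11000 Pa, q̄ = 0.0012 kg/kg → 0.0012 × 11000 / 9.8 = 1.35 mm
Layer 460–300 hPa: Δp = 160 hPa = 16000 Pa, q̄ = 0.00037 kg/kg → 0.00037 × 16000 / 9.8 = 0.60 mm
PW = 8.68 + 1.86 + 1.21 + 1.35 + 0.60 = 13.70 ≈ 13.7 mm.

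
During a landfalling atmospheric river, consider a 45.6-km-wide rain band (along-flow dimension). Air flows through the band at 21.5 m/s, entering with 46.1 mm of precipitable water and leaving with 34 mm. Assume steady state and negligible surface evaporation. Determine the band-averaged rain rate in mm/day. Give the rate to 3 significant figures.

Column moisture flux per unit crosswind length is F = V × PW.
Inflow: F_in = 21.5 × 46.1 = 991.15 mm·m/s
Outflow: F_out = 21.5 × 34 = 731 mm·m/s
Steady-state rate R = (F_in − F_out)/L = (991.15 − 731) / 45600 m = 5.705e-03 mm/s.
R = 5.705e-03 × 3600 × 24 = 493 mm/day.

R ≈ 493 mm/day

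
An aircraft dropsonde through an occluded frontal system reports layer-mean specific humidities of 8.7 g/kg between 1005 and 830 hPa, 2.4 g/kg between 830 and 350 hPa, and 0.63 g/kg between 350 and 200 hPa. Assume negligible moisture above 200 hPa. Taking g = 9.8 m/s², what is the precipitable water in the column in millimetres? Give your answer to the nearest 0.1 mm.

Precipitable water is the column-integrated vapour mass per unit area: PW = (1/g) Σ q̄ Δp, with q in kg/kg and Δp in Pa (1 kg/m² of water = 1 mm).
Layer 1005–830 hPa: Δp = 175 hPa = 17500 Pa, q̄ = 0.0087 kg/kg → 0.0087 × 17500 / 9.8 = 15.54 mm
Layer 830–350 hPa: Δp = 480 hPa = 48000 Pa, q̄ = 0.0024 kg/kg → 0.0024 × 48000 / 9.8 = 11.76 mm
Layer 350–200 hPa: Δp = 150 hPa = 15000 Pa, q̄ = 0.00063 kg/kg → 0.00063 × 15000 / 9.8 = 0.96 mm
PW = 15.54 + 11.76 + 0.96 = 28.26 ≈ 28.3 mm.

PW ≈ 28.3 mm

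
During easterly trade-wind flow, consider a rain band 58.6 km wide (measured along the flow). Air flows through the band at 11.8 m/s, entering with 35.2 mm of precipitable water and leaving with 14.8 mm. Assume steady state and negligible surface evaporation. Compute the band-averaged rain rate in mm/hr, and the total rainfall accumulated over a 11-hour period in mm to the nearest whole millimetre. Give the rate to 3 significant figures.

Column moisture flux per unit crosswind length is F = V × PW.
Inflow: F_in = 11.8 × 35.2 = 415.36 mm·m/s
Outflow: F_out = 11.8 × 14.8 = 174.64 mm·m/s
Steady-state rate R = (F_in − F_out)/L = (415.36 − 174.64) / 58600 m = 4.108e-03 mm/s.
R = 4.108e-03 × 3600 = 14.8 mm/hr.
Over 11 h: total = 14.8 × 11 = 162.8 ≈ 163 mm.

R ≈ 14.8 mm/hr; total ≈ 163 mm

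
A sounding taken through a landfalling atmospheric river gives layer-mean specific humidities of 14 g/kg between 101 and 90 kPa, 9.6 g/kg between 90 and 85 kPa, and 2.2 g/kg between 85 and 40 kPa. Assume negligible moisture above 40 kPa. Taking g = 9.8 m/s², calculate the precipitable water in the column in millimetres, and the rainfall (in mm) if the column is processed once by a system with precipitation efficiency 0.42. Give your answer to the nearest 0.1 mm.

PW ≈ 30.7 mm; rainfall ≈ 12.9 mm

Precipitable water is the column-integrated vapour mass per unit area: PW = (1/g) Σ q̄ Δp, with q in kg/kg and Δp in Pa (1 kg/m² of water = 1 mm).
Layer 101–90 kPa: Δp = 110 hPa = 11000 Pa, q̄ = 0.014 kg/kg → 0.014 × 11000 / 9.8 = 15.71 mm
Layer 90–85 kPa: Δp = 50 hPa = 5000 Pa, q̄ = 0.0096 kg/kg → 0.0096 × 5000 / 9.8 = 4.90 mm
Layer 85–40 kPa: Δp = 450 hPa = 45000 Pa, q̄ = 0.0022 kg/kg → 0.0022 × 45000 / 9.8 = 10.10 mm
PW = 15.71 + 4.90 + 10.10 = 30.71 ≈ 30.7 mm.
Rainfall = ε × PW = 0.42 × 30.7 = 12.9 mm.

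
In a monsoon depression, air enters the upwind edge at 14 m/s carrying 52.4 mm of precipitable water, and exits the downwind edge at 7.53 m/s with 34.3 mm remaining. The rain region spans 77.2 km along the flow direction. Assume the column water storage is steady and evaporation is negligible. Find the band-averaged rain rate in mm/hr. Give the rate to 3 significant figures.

R ≈ 22.2 mm/hr

Column moisture flux per unit crosswind length is F = V × PW.
Inflow: F_in = 14 × 52.4 = 733.6 mm·m/s
Outflow: F_out = 7.53 × 34.3 = 258.279 mm·m/s
Steady-state rate R = (F_in − F_out)/L = (733.6 − 258.279) / 77200 m = 6.157e-03 mm/s.
R = 6.157e-03 × 3600 = 22.2 mm/hr.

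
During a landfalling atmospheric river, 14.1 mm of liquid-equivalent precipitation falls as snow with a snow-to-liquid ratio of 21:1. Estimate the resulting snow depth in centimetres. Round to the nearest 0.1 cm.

snow depth ≈ 29.6 cm

Snow depth = liquid × ratio = 14.1 mm × 21 = 296.1 mm = 29.6 cm.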